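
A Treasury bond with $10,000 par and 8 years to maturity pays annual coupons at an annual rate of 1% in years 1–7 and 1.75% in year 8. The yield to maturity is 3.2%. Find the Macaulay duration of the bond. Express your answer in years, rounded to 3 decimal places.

7.701 years

Periodic yield y = 0.032. Discount each cash flow and weight by its year:
  t   CF        PV=CF/(1+0.032)^t    t·PV
  1       100.00        96.8992        96.8992
  2       100.00        93.8946       187.7892
  3       100.00        90.9831       272.9494
  4       100.00        88.1620       352.6478
  5       100.00        85.4283       427.1413
  6       100.00        82.7793       496.6759
  7       100.00        80.2125       561.4876
  8    10,175.00     7,908.5495    63,268.3963
  Σ                  8,526.9085    65,663.9867
Price P = Σ PV = 8,526.9085.
Macaulay duration = Σ(t·PV) / P = 65,663.9867 / 8,526.9085 = 7.70080 years.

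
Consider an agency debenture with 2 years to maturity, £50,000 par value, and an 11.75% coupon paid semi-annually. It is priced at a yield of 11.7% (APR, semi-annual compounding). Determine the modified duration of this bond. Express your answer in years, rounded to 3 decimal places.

1.738 years

Periodic yield y = 0.0585. First find Macaulay duration:
  t   CF        PV=CF/(1+0.0585)^t    t·PV
  1     2,937.50     2,775.1535     2,775.1535
  2     2,937.50     2,621.7794     5,243.5588
  3     2,937.50     2,476.8818     7,430.6455
  4    52,937.50    42,169.6482   168,678.5929
  Σ                 50,043.4630   184,127.9508
P = 50,043.4630; Macaulay duration = 184,127.9508 / 50,043.4630 = 3.67936 half-year periods = 1.83968 years.
Modified duration = D_Mac / (1 + y) = 1.83968 / 1.0585 = 1.73801 years.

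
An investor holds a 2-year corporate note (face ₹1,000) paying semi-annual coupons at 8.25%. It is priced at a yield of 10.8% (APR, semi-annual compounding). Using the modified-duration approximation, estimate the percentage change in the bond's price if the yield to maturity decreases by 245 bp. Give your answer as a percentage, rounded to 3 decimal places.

+4.373%

Periodic yield y = 0.054. Modified duration first:
  t   CF        PV=CF/(1+0.054)^t    t·PV
  1        41.25        39.1366        39.1366
  2        41.25        37.1315        74.2630
  3        41.25        35.2291       105.6874
  4     1,041.25       843.7088     3,374.8351
  Σ                    955.2061     3,593.9222
P = 955.2061; D_Mac = 3.76246 half-year periods = 1.88123 yrs; D_mod = 1.88123/(1+0.054) = 1.78485 yrs.
ΔP/P ≈ -D_mod · Δy = -1.78485 × (-0.0245) = +0.043729 = +4.3729%.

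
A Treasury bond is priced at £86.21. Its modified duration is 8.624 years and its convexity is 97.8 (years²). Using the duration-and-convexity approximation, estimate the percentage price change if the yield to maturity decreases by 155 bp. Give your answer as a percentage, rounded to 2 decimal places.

+14.54%

Duration effect: -D_mod·Δy = -8.624 × (-0.0155) = +0.133672
Convexity effect: ½·C·(Δy)² = 0.5 × 97.8 × (-0.0155)² = +0.011748225
ΔP/P ≈ +0.133672 + 0.011748225 = +0.145420225
= +14.5420225%.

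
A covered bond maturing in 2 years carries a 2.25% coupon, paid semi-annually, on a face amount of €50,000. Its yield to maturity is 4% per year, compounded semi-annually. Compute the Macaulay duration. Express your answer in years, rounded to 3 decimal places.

Periodic yield y = 0.02. Discount each cash flow and weight by its period:
  t   CF        PV=CF/(1+0.02)^t    t·PV
  1       562.50       551.4706       551.4706
  2       562.50       540.6574     1,081.3149
  3       562.50       530.0563     1,590.1689
  4    50,562.50    46,711.9344   186,847.7374
  Σ                 48,334.1187   190,070.6918
Price P = Σ PV = 48,334.1187.
Macaulay duration = Σ(t·PV) / P = 190,070.6918 / 48,334.1187 = 3.93243 half-year periods.
In years: 3.93243 / 2 = 1.96622 years.

1.966 years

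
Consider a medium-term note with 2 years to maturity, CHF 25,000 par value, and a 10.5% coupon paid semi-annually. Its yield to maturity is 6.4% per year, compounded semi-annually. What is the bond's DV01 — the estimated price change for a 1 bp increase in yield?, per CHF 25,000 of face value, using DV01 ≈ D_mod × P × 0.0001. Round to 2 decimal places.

CHF 4.85

Periodic yield y = 0.032.
  t   CF        PV=CF/(1+0.032)^t    t·PV
  1     1,312.50     1,271.8023     1,271.8023
  2     1,312.50     1,232.3666     2,464.7332
  3     1,312.50     1,194.1537     3,582.4610
  4    26,312.50    23,197.6143    92,790.4574
  Σ                 26,895.9369   100,109.4539
P = 26,895.9369; D_Mac = 3.72210 half-year periods = 1.86105 yrs; D_mod = 1.80334 yrs.
DV01 ≈ 1.80334 × 26,895.9369 × 0.0001 = 4.850264.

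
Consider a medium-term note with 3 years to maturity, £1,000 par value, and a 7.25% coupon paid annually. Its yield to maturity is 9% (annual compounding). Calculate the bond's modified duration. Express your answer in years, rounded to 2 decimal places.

Periodic yield y = 0.09. First find Macaulay duration:
  t   CF        PV=CF/(1+0.09)^t    t·PV
  1        72.50        66.5138        66.5138
  2        72.50        61.0218       122.0436
  3     1,072.50       828.1668     2,484.5003
  Σ                    955.7023     2,673.0577
P = 955.7023; Macaulay duration = 2,673.0577 / 955.7023 = 2.79696 years.
Modified duration = D_Mac / (1 + y) = 2.79696 / 1.09 = 2.56601 years.

2.57 years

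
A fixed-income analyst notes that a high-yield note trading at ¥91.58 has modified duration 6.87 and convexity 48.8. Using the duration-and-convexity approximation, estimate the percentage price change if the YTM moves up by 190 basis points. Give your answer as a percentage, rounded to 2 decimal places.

-12.17%

Duration effect: -D_mod·Δy = -6.87 × (+0.019) = -0.130530
Convexity effect: ½·C·(Δy)² = 0.5 × 48.8 × (0.019)² = +0.0088084
ΔP/P ≈ -0.130530 + 0.0088084 = -0.1217216
= -12.17216%.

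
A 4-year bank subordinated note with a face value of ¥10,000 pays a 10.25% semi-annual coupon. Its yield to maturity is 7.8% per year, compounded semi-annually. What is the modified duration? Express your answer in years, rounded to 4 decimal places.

Periodic yield y = 0.039. First find Macaulay duration:
  t   CF        PV=CF/(1+0.039)^t    t·PV
  1       512.50       493.2628       493.2628
  2       512.50       474.7476       949.4952
  3       512.50       456.9274     1,370.7823
  4       512.50       439.7762     1,759.1046
  5       512.50       423.2687     2,116.3434
  6       512.50       407.3808     2,444.2850
  7       512.50       392.0893     2,744.6254
  8    10,512.50     7,740.7248    61,925.7985
  Σ                 10,828.1776    73,803.6971
P = 10,828.1776; Macaulay duration = 73,803.6971 / 10,828.1776 = 6.81589 half-year periods = 3.40795 years.
Modified duration = D_Mac / (1 + y) = 3.40795 / 1.039 = 3.28003 years.

3.2800 years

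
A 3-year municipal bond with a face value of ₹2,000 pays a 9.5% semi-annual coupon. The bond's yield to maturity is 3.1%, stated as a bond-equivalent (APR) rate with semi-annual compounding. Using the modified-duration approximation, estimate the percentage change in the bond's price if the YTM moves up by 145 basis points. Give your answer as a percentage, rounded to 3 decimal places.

Periodic yield y = 0.0155. Modified duration first:
  t   CF        PV=CF/(1+0.0155)^t    t·PV
  1        95.00        93.5500        93.5500
  2        95.00        92.1221       184.2442
  3        95.00        90.7160       272.1480
  4        95.00        89.3313       357.3254
  5        95.00        87.9678       439.8392
  6     2,095.00     1,910.3127    11,461.8761
  Σ                  2,363.9999    12,808.9829
P = 2,363.9999; D_Mac = 5.41835 half-year periods = 2.70918 yrs; D_mod = 2.70918/(1+0.0155) = 2.66782 yrs.
ΔP/P ≈ -D_mod · Δy = -2.66782 × (+0.0145) = -0.038683 = -3.8683%.

-3.868%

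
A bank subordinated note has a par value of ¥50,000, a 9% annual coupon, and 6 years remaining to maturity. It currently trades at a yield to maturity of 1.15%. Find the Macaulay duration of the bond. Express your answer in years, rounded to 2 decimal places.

5.10 years

Periodic yield y = 0.0115. Discount each cash flow and weight by its year:
  t   CF        PV=CF/(1+0.0115)^t    t·PV
  1     4,500.00     4,448.8384     4,448.8384
  2     4,500.00     4,398.2584     8,796.5168
  3     4,500.00     4,348.2535    13,044.7604
  4     4,500.00     4,298.8171    17,195.2683
  5     4,500.00     4,249.9427    21,249.7137
  6    54,500.00    50,886.3358   305,318.0149
  Σ                 72,630.4458   370,053.1124
Price P = Σ PV = 72,630.4458.
Macaulay duration = Σ(t·PV) / P = 370,053.1124 / 72,630.4458 = 5.09501 years.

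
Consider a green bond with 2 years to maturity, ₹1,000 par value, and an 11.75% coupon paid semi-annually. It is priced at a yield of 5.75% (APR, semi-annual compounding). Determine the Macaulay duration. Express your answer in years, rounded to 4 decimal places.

1.8488 years

Periodic yield y = 0.02875. Discount each cash flow and weight by its period:
  t   CF        PV=CF/(1+0.02875)^t    t·PV
  1        58.75        57.1081        57.1081
  2        58.75        55.5122       111.0243
  3        58.75        53.9608       161.8824
  4     1,058.75       945.2660     3,781.0639
  Σ                  1,111.8471     4,111.0788
Price P = Σ PV = 1,111.8471.
Macaulay duration = Σ(t·PV) / P = 4,111.0788 / 1,111.8471 = 3.69752 half-year periods.
In years: 3.69752 / 2 = 1.84876 years.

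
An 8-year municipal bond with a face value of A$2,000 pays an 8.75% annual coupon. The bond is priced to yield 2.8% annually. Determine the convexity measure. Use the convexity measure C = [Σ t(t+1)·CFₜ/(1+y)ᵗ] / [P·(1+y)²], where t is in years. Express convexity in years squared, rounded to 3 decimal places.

With y = 0.028:
  t   CF        PV=CF/(1+0.028)^t    t·PV        t(t+1)·PV
  1       175.00       170.2335       170.2335         340.4669
  2       175.00       165.5968       331.1935         993.5805
  3       175.00       161.0863       483.2590       1,933.0360
  4       175.00       156.6988       626.7951       3,133.9754
  5       175.00       152.4307       762.1536       4,572.9213
  6       175.00       148.2789       889.6734       6,227.7139
  7       175.00       144.2402     1,009.6812       8,077.4499
  8     2,175.00     1,743.8710    13,950.9676     125,558.7087
  Σ                  2,842.4361    18,223.9569     150,837.8527
P = 2,842.4361.
Convexity = Σ t(t+1)·PV / [P·(1+y)²] = 150,837.8527 / (2,842.4361 × 1.056784) = 50.21499.

50.215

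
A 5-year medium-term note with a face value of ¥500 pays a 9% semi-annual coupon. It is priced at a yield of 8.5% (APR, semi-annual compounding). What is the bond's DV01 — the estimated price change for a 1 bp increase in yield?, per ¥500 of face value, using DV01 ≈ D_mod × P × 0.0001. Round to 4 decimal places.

Periodic yield y = 0.0425.
  t   CF        PV=CF/(1+0.0425)^t    t·PV
  1        22.50        21.5827        21.5827
  2        22.50        20.7029        41.4057
  3        22.50        19.8589        59.5766
  4        22.50        19.0493        76.1971
  5        22.50        18.2727        91.3634
  6        22.50        17.5277       105.1665
  7        22.50        16.8132       117.6923
  8        22.50        16.1278       129.0221
  9        22.50        15.4703       139.2324
  10      522.50       344.6082     3,446.0824
  Σ                    510.0136     4,227.3212
P = 510.0136; D_Mac = 8.28864 half-year periods = 4.14432 yrs; D_mod = 3.97537 yrs.
DV01 ≈ 3.97537 × 510.0136 × 0.0001 = 0.202749.

¥0.2027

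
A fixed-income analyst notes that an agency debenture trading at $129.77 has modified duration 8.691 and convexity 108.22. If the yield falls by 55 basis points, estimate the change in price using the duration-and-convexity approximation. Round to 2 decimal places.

Duration effect: -D_mod·Δy = -8.691 × (-0.0055) = +0.0478005
Convexity effect: ½·C·(Δy)² = 0.5 × 108.22 × (-0.0055)² = +0.0016368275
ΔP/P ≈ +0.0478005 + 0.0016368275 = +0.0494373275
ΔP ≈ 129.77 × (+0.0494373275) = +6.415481989675.

+$6.42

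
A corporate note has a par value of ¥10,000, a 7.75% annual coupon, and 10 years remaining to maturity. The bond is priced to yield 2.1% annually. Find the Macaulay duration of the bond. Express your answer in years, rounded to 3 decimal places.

7.850 years

Periodic yield y = 0.021. Discount each cash flow and weight by its year:
  t   CF        PV=CF/(1+0.021)^t    t·PV
  1       775.00       759.0597       759.0597
  2       775.00       743.4474     1,486.8947
  3       775.00       728.1561     2,184.4682
  4       775.00       713.1793     2,852.7172
  5       775.00       698.5106     3,492.5529
  6       775.00       684.1436     4,104.8614
  7       775.00       670.0721     4,690.5044
  8       775.00       656.2900     5,250.3197
  9       775.00       642.7913     5,785.1221
  10   10,775.00     8,753.0590    87,530.5904
  Σ                 15,048.7091   118,137.0910
Price P = Σ PV = 15,048.7091.
Macaulay duration = Σ(t·PV) / P = 118,137.0910 / 15,048.7091 = 7.85031 years.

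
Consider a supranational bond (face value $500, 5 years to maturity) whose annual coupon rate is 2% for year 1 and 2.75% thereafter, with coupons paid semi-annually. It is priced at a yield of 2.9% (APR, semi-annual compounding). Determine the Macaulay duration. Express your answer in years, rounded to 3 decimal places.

Periodic yield y = 0.0145. Discount each cash flow and weight by its period:
  t   CF        PV=CF/(1+0.0145)^t    t·PV
  1        5.000         4.9285         4.9285
  2        5.000         4.8581         9.7162
  3        6.875         6.5844        19.7532
  4        6.875         6.4903        25.9612
  5        6.875         6.3975        31.9877
  6        6.875         6.3061        37.8366
  7        6.875         6.2160        43.5117
  8        6.875         6.1271        49.0169
  9        6.875         6.0395        54.3559
  10     506.875       438.9149     4,389.1493
  Σ                    492.8625     4,666.2173
Price P = Σ PV = 492.8625.
Macaulay duration = Σ(t·PV) / P = 4,666.2173 / 492.8625 = 9.46758 half-year periods.
In years: 9.46758 / 2 = 4.73379 years.

4.734 years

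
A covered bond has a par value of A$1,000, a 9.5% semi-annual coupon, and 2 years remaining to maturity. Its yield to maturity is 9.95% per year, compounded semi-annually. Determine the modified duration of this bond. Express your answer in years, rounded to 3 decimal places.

1.779 years

Periodic yield y = 0.04975. First find Macaulay duration:
  t   CF        PV=CF/(1+0.04975)^t    t·PV
  1        47.50        45.2489        45.2489
  2        47.50        43.1044        86.2088
  3        47.50        41.0616       123.1848
  4     1,047.50       862.6021     3,450.4083
  Σ                    992.0170     3,705.0508
P = 992.0170; Macaulay duration = 3,705.0508 / 992.0170 = 3.73487 half-year periods = 1.86743 years.
Modified duration = D_Mac / (1 + y) = 1.86743 / 1.04975 = 1.77893 years.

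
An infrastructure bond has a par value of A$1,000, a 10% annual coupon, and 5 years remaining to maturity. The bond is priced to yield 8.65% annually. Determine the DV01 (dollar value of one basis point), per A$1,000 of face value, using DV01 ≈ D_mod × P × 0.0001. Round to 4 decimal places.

Periodic yield y = 0.0865.
  t   CF        PV=CF/(1+0.0865)^t    t·PV
  1       100.00        92.0387        92.0387
  2       100.00        84.7111       169.4223
  3       100.00        77.9670       233.9010
  4       100.00        71.7598       287.0391
  5     1,100.00       726.5141     3,632.5704
  Σ                  1,052.9906     4,414.9714
P = 1,052.9906; D_Mac = 4.19279 yrs; D_mod = 3.85899 yrs.
DV01 ≈ 3.85899 × 1,052.9906 × 0.0001 = 0.406348.

A$0.4063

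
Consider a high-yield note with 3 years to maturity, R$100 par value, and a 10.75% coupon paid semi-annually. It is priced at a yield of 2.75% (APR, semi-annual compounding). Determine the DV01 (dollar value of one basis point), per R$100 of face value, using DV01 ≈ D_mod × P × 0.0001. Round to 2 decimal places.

R$0.03

Periodic yield y = 0.01375.
  t   CF        PV=CF/(1+0.01375)^t    t·PV
  1        5.375         5.3021         5.3021
  2        5.375         5.2302        10.4604
  3        5.375         5.1592        15.4777
  4        5.375         5.0893        20.3571
  5        5.375         5.0202        25.1012
  6      105.375        97.0851       582.5103
  Σ                    122.8861       659.2088
P = 122.8861; D_Mac = 5.36439 half-year periods = 2.68219 yrs; D_mod = 2.64581 yrs.
DV01 ≈ 2.64581 × 122.8861 × 0.0001 = 0.032513.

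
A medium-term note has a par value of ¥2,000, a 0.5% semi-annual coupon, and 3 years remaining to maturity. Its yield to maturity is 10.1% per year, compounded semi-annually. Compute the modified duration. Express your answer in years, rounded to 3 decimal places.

2.835 years

Periodic yield y = 0.0505. First find Macaulay duration:
  t   CF        PV=CF/(1+0.0505)^t    t·PV
  1         5.00         4.7596         4.7596
  2         5.00         4.5308         9.0617
  3         5.00         4.3130        12.9391
  4         5.00         4.1057        16.4227
  5         5.00         3.9083        19.5416
  6     2,005.00     1,491.8942     8,951.3654
  Σ                  1,513.5117     9,014.0901
P = 1,513.5117; Macaulay duration = 9,014.0901 / 1,513.5117 = 5.95575 half-year periods = 2.97787 years.
Modified duration = D_Mac / (1 + y) = 2.97787 / 1.0505 = 2.83472 years.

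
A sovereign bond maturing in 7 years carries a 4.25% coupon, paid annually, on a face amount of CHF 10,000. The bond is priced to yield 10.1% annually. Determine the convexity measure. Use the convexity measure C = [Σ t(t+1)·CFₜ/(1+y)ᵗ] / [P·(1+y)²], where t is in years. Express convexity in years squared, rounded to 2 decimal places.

37.79

With y = 0.101:
  t   CF        PV=CF/(1+0.101)^t    t·PV        t(t+1)·PV
  1       425.00       386.0127       386.0127         772.0254
  2       425.00       350.6019       701.2038       2,103.6115
  3       425.00       318.4395       955.3186       3,821.2744
  4       425.00       289.2275     1,156.9102       5,784.5509
  5       425.00       262.6953     1,313.4766       7,880.8596
  6       425.00       238.5970     1,431.5821      10,021.0749
  7    10,425.00     5,315.7535    37,210.2742     297,682.1940
  Σ                  7,161.3275    43,154.7783     328,065.5907
P = 7,161.3275.
Convexity = Σ t(t+1)·PV / [P·(1+y)²] = 328,065.5907 / (7,161.3275 × 1.212201) = 37.79136.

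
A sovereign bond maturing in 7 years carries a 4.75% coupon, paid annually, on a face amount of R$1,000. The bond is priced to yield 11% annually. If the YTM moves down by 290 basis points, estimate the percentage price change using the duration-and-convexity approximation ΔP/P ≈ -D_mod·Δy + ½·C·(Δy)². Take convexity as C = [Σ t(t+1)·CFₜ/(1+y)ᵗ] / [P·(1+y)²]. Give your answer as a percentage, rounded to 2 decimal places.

With y = 0.11:
  t   CF        PV=CF/(1+0.11)^t    t·PV        t(t+1)·PV
  1        47.50        42.7928        42.7928          85.5856
  2        47.50        38.5521        77.1041         231.3124
  3        47.50        34.7316       104.1948         416.7791
  4        47.50        31.2897       125.1589         625.7944
  5        47.50        28.1889       140.9447         845.6681
  6        47.50        25.3954       152.3726       1,066.6085
  7     1,047.50       504.5372     3,531.7603      28,254.0824
  Σ                    705.4877     4,174.3282      31,525.8305
P = 705.4877; D_Mac = 5.91694 yrs; D_mod = 5.33058 yrs; C = 36.26863.
Duration effect: -5.33058 × (-0.029) = +0.154587
Convexity effect: 0.5 × 36.26863 × (-0.029)² = +0.0152510
ΔP/P ≈ +0.154587 + 0.0152510 = +0.169838 = +16.9838%.

+16.98%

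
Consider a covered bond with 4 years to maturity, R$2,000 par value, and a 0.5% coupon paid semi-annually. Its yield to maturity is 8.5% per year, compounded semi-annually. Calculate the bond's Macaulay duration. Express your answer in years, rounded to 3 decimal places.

3.958 years

Periodic yield y = 0.0425. Discount each cash flow and weight by its period:
  t   CF        PV=CF/(1+0.0425)^t    t·PV
  1         5.00         4.7962         4.7962
  2         5.00         4.6006         9.2013
  3         5.00         4.4131        13.2392
  4         5.00         4.2332        16.9327
  5         5.00         4.0606        20.3030
  6         5.00         3.8951        23.3703
  7         5.00         3.7363        26.1538
  8     2,005.00     1,437.1625    11,497.2998
  Σ                  1,466.8974    11,611.2963
Price P = Σ PV = 1,466.8974.
Macaulay duration = Σ(t·PV) / P = 11,611.2963 / 1,466.8974 = 7.91555 half-year periods.
In years: 7.91555 / 2 = 3.95777 years.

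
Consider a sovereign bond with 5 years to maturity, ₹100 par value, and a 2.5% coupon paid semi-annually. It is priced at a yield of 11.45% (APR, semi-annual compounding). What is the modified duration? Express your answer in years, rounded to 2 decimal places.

4.40 years

Periodic yield y = 0.05725. First find Macaulay duration:
  t   CF        PV=CF/(1+0.05725)^t    t·PV
  1         1.25         1.1823         1.1823
  2         1.25         1.1183         2.2366
  3         1.25         1.0577         3.1732
  4         1.25         1.0005         4.0018
  5         1.25         0.9463         4.7314
  6         1.25         0.8950         5.3703
  7         1.25         0.8466         5.9260
  8         1.25         0.8007         6.4059
  9         1.25         0.7574         6.8164
  10      101.25        58.0254       580.2539
  Σ                     66.6302       620.0978
P = 66.6302; Macaulay duration = 620.0978 / 66.6302 = 9.30656 half-year periods = 4.65328 years.
Modified duration = D_Mac / (1 + y) = 4.65328 / 1.05725 = 4.40130 years.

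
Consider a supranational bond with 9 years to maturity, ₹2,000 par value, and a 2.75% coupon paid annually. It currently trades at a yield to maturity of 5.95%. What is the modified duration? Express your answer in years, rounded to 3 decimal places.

Periodic yield y = 0.0595. First find Macaulay duration:
  t   CF        PV=CF/(1+0.0595)^t    t·PV
  1        55.00        51.9113        51.9113
  2        55.00        48.9960        97.9920
  3        55.00        46.2445       138.7334
  4        55.00        43.6474       174.5898
  5        55.00        41.1963       205.9813
  6        55.00        38.8827       233.2965
  7        55.00        36.6991       256.8940
  8        55.00        34.6382       277.1054
  9     2,055.00     1,221.5273    10,993.7457
  Σ                  1,563.7428    12,430.2494
P = 1,563.7428; Macaulay duration = 12,430.2494 / 1,563.7428 = 7.94904 years.
Modified duration = D_Mac / (1 + y) = 7.94904 / 1.0595 = 7.50263 years.

7.503 years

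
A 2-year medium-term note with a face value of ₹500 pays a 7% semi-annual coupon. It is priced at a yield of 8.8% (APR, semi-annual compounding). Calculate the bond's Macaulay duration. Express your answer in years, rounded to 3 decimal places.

1.899 years

Periodic yield y = 0.044. Discount each cash flow and weight by its period:
  t   CF        PV=CF/(1+0.044)^t    t·PV
  1        17.50        16.7625        16.7625
  2        17.50        16.0560        32.1120
  3        17.50        15.3793        46.1379
  4       517.50       435.6206     1,742.4822
  Σ                    483.8183     1,837.4945
Price P = Σ PV = 483.8183.
Macaulay duration = Σ(t·PV) / P = 1,837.4945 / 483.8183 = 3.79790 half-year periods.
In years: 3.79790 / 2 = 1.89895 years.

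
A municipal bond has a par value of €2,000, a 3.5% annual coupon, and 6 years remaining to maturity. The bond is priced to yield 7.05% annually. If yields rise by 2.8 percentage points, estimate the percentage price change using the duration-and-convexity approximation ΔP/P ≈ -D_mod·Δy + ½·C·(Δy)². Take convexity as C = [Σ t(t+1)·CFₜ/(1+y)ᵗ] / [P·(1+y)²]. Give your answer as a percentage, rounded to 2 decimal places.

With y = 0.0705:
  t   CF        PV=CF/(1+0.0705)^t    t·PV        t(t+1)·PV
  1        70.00        65.3900        65.3900         130.7800
  2        70.00        61.0836       122.1672         366.5017
  3        70.00        57.0608       171.1825         684.7299
  4        70.00        53.3030       213.2119       1,066.0593
  5        70.00        49.7926       248.9629       1,493.7776
  6     2,070.00     1,375.4674     8,252.8047      57,769.6327
  Σ                  1,662.0974     9,073.7191      61,511.4811
P = 1,662.0974; D_Mac = 5.45920 yrs; D_mod = 5.09967 yrs; C = 32.29434.
Duration effect: -5.09967 × (+0.028) = -0.142791
Convexity effect: 0.5 × 32.29434 × (0.028)² = +0.0126594
ΔP/P ≈ -0.142791 + 0.0126594 = -0.130131 = -13.0131%.

-13.01%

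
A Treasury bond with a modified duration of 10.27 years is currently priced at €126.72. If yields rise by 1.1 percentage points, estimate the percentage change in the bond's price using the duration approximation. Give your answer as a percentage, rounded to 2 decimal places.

-11.30%

Duration approximation: ΔP/P ≈ -D_mod · Δy = -10.27 × (+0.011) = -0.112970.
As a percentage: -11.2970%.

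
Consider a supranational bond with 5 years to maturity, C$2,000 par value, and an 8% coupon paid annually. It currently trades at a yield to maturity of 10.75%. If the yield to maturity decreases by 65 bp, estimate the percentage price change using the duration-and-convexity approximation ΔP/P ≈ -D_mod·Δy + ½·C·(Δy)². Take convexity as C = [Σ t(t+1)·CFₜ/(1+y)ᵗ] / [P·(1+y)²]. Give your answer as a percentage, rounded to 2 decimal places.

+2.55%

With y = 0.1075:
  t   CF        PV=CF/(1+0.1075)^t    t·PV        t(t+1)·PV
  1       160.00       144.4695       144.4695         288.9391
  2       160.00       130.4465       260.8930         782.6791
  3       160.00       117.7847       353.3540       1,413.4161
  4       160.00       106.3518       425.4074       2,127.0370
  5     2,160.00     1,296.3882     6,481.9411      38,891.6467
  Σ                  1,795.4408     7,666.0651      43,503.7179
P = 1,795.4408; D_Mac = 4.26974 yrs; D_mod = 3.85530 yrs; C = 19.75458.
Duration effect: -3.85530 × (-0.0065) = +0.025059
Convexity effect: 0.5 × 19.75458 × (-0.0065)² = +0.0004173
ΔP/P ≈ +0.025059 + 0.0004173 = +0.025477 = +2.5477%.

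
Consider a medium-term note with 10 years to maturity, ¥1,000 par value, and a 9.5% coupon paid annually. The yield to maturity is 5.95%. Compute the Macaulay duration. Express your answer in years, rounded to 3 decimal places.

Periodic yield y = 0.0595. Discount each cash flow and weight by its year:
  t   CF        PV=CF/(1+0.0595)^t    t·PV
  1        95.00        89.6649        89.6649
  2        95.00        84.6295       169.2590
  3        95.00        79.8768       239.6304
  4        95.00        75.3910       301.5642
  5        95.00        71.1572       355.7860
  6        95.00        67.1611       402.9666
  7        95.00        63.3894       443.7260
  8        95.00        59.8296       478.6366
  9        95.00        56.4696       508.2267
  10    1,095.00       614.3339     6,143.3394
  Σ                  1,261.9032     9,132.7998
Price P = Σ PV = 1,261.9032.
Macaulay duration = Σ(t·PV) / P = 9,132.7998 / 1,261.9032 = 7.23732 years.

7.237 years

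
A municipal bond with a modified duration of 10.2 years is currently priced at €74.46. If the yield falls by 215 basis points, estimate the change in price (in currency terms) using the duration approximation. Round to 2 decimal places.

+€16.33

Duration approximation: ΔP/P ≈ -D_mod · Δy = -10.2 × (-0.0215) = +0.219300.
ΔP ≈ 74.46 × (+0.219300) = +16.329078.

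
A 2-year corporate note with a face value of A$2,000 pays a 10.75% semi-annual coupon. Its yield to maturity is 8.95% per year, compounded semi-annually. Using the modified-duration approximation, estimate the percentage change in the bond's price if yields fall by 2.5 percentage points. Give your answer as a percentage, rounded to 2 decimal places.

Periodic yield y = 0.04475. Modified duration first:
  t   CF        PV=CF/(1+0.04475)^t    t·PV
  1       107.50       102.8954       102.8954
  2       107.50        98.4881       196.9762
  3       107.50        94.2695       282.8086
  4     2,107.50     1,768.9602     7,075.8408
  Σ                  2,064.6133     7,658.5210
P = 2,064.6133; D_Mac = 3.70942 half-year periods = 1.85471 yrs; D_mod = 1.85471/(1+0.04475) = 1.77527 yrs.
ΔP/P ≈ -D_mod · Δy = -1.77527 × (-0.025) = +0.044382 = +4.4382%.

+4.44%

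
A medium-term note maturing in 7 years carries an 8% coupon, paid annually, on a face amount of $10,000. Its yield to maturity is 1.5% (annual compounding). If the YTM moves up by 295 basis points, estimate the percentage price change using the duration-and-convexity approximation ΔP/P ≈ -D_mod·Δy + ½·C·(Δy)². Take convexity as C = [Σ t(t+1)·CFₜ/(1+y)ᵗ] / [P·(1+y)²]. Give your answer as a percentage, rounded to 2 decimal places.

With y = 0.015:
  t   CF        PV=CF/(1+0.015)^t    t·PV        t(t+1)·PV
  1       800.00       788.1773       788.1773       1,576.3547
  2       800.00       776.5294     1,553.0588       4,659.1764
  3       800.00       765.0536     2,295.1608       9,180.6431
  4       800.00       753.7474     3,014.9895      15,074.9477
  5       800.00       742.6083     3,713.0413      22,278.2478
  6       800.00       731.6338     4,389.8025      30,728.6177
  7    10,800.00     9,731.0893    68,117.6254     544,941.0030
  Σ                 14,288.8391    83,871.8557     628,438.9904
P = 14,288.8391; D_Mac = 5.86975 yrs; D_mod = 5.78300 yrs; C = 42.69078.
Duration effect: -5.78300 × (+0.0295) = -0.170599
Convexity effect: 0.5 × 42.69078 × (0.0295)² = +0.0185758
ΔP/P ≈ -0.170599 + 0.0185758 = -0.152023 = -15.2023%.

-15.20%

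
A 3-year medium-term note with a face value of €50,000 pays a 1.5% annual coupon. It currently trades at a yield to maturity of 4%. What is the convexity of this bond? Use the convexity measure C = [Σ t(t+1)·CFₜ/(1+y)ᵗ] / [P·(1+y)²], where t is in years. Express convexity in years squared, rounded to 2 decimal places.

With y = 0.04:
  t   CF        PV=CF/(1+0.04)^t    t·PV        t(t+1)·PV
  1       750.00       721.1538       721.1538       1,442.3077
  2       750.00       693.4172     1,386.8343       4,160.5030
  3    50,750.00    45,116.5652   135,349.6956     541,398.7824
  Σ                 46,531.1362   137,457.6838     547,001.5931
P = 46,531.1362.
Convexity = Σ t(t+1)·PV / [P·(1+y)²] = 547,001.5931 / (46,531.1362 × 1.081600) = 10.86872.

10.87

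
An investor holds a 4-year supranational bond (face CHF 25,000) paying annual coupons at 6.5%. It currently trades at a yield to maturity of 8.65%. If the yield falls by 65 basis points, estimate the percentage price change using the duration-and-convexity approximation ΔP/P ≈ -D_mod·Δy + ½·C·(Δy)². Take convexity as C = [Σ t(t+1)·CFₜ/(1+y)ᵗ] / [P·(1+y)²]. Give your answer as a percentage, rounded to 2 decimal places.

With y = 0.0865:
  t   CF        PV=CF/(1+0.0865)^t    t·PV        t(t+1)·PV
  1     1,625.00     1,495.6282     1,495.6282       2,991.2563
  2     1,625.00     1,376.5561     2,753.1121       8,259.3364
  3     1,625.00     1,266.9637     3,800.8911      15,203.5644
  4    26,625.00    19,106.0405    76,424.1620     382,120.8098
  Σ                 23,245.1884    84,473.7934     408,574.9670
P = 23,245.1884; D_Mac = 3.63403 yrs; D_mod = 3.34472 yrs; C = 14.88947.
Duration effect: -3.34472 × (-0.0065) = +0.021741
Convexity effect: 0.5 × 14.88947 × (-0.0065)² = +0.0003145
ΔP/P ≈ +0.021741 + 0.0003145 = +0.022055 = +2.2055%.

+2.21%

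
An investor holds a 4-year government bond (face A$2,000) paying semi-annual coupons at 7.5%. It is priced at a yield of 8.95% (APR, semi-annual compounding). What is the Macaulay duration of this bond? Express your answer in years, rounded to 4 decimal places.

Periodic yield y = 0.04475. Discount each cash flow and weight by its period:
  t   CF        PV=CF/(1+0.04475)^t    t·PV
  1        75.00        71.7875        71.7875
  2        75.00        68.7126       137.4252
  3        75.00        65.7694       197.3083
  4        75.00        62.9523       251.8093
  5        75.00        60.2559       301.2794
  6        75.00        57.6749       346.0495
  7        75.00        55.2045       386.4316
  8     2,075.00     1,461.9047    11,695.2376
  Σ                  1,904.2619    13,387.3284
Price P = Σ PV = 1,904.2619.
Macaulay duration = Σ(t·PV) / P = 13,387.3284 / 1,904.2619 = 7.03019 half-year periods.
In years: 7.03019 / 2 = 3.51510 years.

3.5151 years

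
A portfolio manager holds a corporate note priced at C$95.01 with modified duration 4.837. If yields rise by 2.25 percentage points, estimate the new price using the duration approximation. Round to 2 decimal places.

Duration approximation: ΔP/P ≈ -D_mod · Δy = -4.837 × (+0.0225) = -0.1088325.
New price ≈ 95.01 × (1 - 0.1088325) = 84.669824175.

C$84.67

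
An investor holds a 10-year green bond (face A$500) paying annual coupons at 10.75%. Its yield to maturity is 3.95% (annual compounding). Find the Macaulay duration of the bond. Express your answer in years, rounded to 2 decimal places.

7.29 years

Periodic yield y = 0.0395. Discount each cash flow and weight by its year:
  t   CF        PV=CF/(1+0.0395)^t    t·PV
  1        53.75        51.7076        51.7076
  2        53.75        49.7427        99.4854
  3        53.75        47.8525       143.5576
  4        53.75        46.0342       184.1368
  5        53.75        44.2849       221.4247
  6        53.75        42.6021       255.6129
  7        53.75        40.9833       286.8832
  8        53.75        39.4260       315.4079
  9        53.75        37.9278       341.3505
  10      553.75       375.8970     3,758.9695
  Σ                    776.4582     5,658.5359
Price P = Σ PV = 776.4582.
Macaulay duration = Σ(t·PV) / P = 5,658.5359 / 776.4582 = 7.28763 years.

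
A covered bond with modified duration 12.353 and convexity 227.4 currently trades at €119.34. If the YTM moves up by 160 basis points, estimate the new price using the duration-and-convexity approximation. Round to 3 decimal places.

Duration effect: -D_mod·Δy = -12.353 × (+0.016) = -0.197648
Convexity effect: ½·C·(Δy)² = 0.5 × 227.4 × (0.016)² = +0.0291072
ΔP/P ≈ -0.197648 + 0.0291072 = -0.1685408
New price ≈ 119.34 × (1 - 0.1685408) = 99.226340928.

€99.226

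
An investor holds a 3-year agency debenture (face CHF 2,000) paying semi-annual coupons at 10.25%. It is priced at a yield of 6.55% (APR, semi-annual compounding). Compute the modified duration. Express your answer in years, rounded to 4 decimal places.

2.5906 years

Periodic yield y = 0.03275. First find Macaulay duration:
  t   CF        PV=CF/(1+0.03275)^t    t·PV
  1       102.50        99.2496        99.2496
  2       102.50        96.1022       192.2045
  3       102.50        93.0547       279.1641
  4       102.50        90.1038       360.4152
  5       102.50        87.2465       436.2323
  6     2,102.50     1,732.8652    10,397.1913
  Σ                  2,198.6220    11,764.4568
P = 2,198.6220; Macaulay duration = 11,764.4568 / 2,198.6220 = 5.35083 half-year periods = 2.67542 years.
Modified duration = D_Mac / (1 + y) = 2.67542 / 1.03275 = 2.59057 years.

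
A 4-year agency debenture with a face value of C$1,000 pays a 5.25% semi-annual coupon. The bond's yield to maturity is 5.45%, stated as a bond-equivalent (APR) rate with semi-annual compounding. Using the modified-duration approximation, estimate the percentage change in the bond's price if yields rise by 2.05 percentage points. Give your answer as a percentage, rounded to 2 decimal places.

Periodic yield y = 0.02725. Modified duration first:
  t   CF        PV=CF/(1+0.02725)^t    t·PV
  1        26.25        25.5537        25.5537
  2        26.25        24.8758        49.7516
  3        26.25        24.2159        72.6477
  4        26.25        23.5735        94.2941
  5        26.25        22.9482       114.7410
  6        26.25        22.3394       134.0367
  7        26.25        21.7468       152.2279
  8     1,026.25       827.6448     6,621.1581
  Σ                    992.8982     7,264.4108
P = 992.8982; D_Mac = 7.31637 half-year periods = 3.65819 yrs; D_mod = 3.65819/(1+0.02725) = 3.56114 yrs.
ΔP/P ≈ -D_mod · Δy = -3.56114 × (+0.0205) = -0.073003 = -7.3003%.

-7.30%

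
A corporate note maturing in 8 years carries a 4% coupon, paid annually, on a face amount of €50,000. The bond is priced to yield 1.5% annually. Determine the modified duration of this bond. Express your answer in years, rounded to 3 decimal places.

Periodic yield y = 0.015. First find Macaulay duration:
  t   CF        PV=CF/(1+0.015)^t    t·PV
  1     2,000.00     1,970.4433     1,970.4433
  2     2,000.00     1,941.3235     3,882.6470
  3     2,000.00     1,912.6340     5,737.9020
  4     2,000.00     1,884.3685     7,537.4738
  5     2,000.00     1,856.5207     9,282.6033
  6     2,000.00     1,829.0844    10,974.5063
  7     2,000.00     1,802.0536    12,614.3751
  8    52,000.00    46,160.9784   369,287.8275
  Σ                 59,357.4063   421,287.7783
P = 59,357.4063; Macaulay duration = 421,287.7783 / 59,357.4063 = 7.09748 years.
Modified duration = D_Mac / (1 + y) = 7.09748 / 1.015 = 6.99259 years.

6.993 years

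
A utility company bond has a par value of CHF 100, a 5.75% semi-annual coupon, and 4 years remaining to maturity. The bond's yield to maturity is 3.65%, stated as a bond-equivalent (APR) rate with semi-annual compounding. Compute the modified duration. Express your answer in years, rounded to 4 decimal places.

Periodic yield y = 0.01825. First find Macaulay duration:
  t   CF        PV=CF/(1+0.01825)^t    t·PV
  1        2.875         2.8235         2.8235
  2        2.875         2.7729         5.5457
  3        2.875         2.7232         8.1695
  4        2.875         2.6744        10.6974
  5        2.875         2.6264        13.1321
  6        2.875         2.5794        15.4761
  7        2.875         2.5331        17.7319
  8      102.875        89.0173       712.1385
  Σ                    107.7501       785.7149
P = 107.7501; Macaulay duration = 785.7149 / 107.7501 = 7.29201 half-year periods = 3.64601 years.
Modified duration = D_Mac / (1 + y) = 3.64601 / 1.01825 = 3.58066 years.

3.5807 years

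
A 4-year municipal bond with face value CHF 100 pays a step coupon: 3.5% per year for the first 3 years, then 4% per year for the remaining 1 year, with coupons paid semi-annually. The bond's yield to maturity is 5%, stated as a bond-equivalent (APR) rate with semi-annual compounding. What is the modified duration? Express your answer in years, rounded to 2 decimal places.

3.67 years

Periodic yield y = 0.025. First find Macaulay duration:
  t   CF        PV=CF/(1+0.025)^t    t·PV
  1         1.75         1.7073         1.7073
  2         1.75         1.6657         3.3314
  3         1.75         1.6250         4.8751
  4         1.75         1.5854         6.3417
  5         1.75         1.5467         7.7337
  6         1.75         1.5090         9.0541
  7         2.00         1.6825        11.7777
  8       102.00        83.7162       669.7292
  Σ                     95.0379       714.5502
P = 95.0379; Macaulay duration = 714.5502 / 95.0379 = 7.51858 half-year periods = 3.75929 years.
Modified duration = D_Mac / (1 + y) = 3.75929 / 1.025 = 3.66760 years.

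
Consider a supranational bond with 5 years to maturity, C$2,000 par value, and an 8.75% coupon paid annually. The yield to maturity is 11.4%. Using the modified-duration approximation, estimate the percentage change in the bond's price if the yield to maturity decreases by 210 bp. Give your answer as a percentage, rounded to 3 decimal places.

Periodic yield y = 0.114. Modified duration first:
  t   CF        PV=CF/(1+0.114)^t    t·PV
  1       175.00       157.0916       157.0916
  2       175.00       141.0158       282.0315
  3       175.00       126.5851       379.7552
  4       175.00       113.6311       454.5245
  5     2,175.00     1,267.7491     6,338.7454
  Σ                  1,806.0726     7,612.1482
P = 1,806.0726; D_Mac = 4.21475 yrs; D_mod = 4.21475/(1+0.114) = 3.78344 yrs.
ΔP/P ≈ -D_mod · Δy = -3.78344 × (-0.021) = +0.079452 = +7.9452%.

+7.945%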